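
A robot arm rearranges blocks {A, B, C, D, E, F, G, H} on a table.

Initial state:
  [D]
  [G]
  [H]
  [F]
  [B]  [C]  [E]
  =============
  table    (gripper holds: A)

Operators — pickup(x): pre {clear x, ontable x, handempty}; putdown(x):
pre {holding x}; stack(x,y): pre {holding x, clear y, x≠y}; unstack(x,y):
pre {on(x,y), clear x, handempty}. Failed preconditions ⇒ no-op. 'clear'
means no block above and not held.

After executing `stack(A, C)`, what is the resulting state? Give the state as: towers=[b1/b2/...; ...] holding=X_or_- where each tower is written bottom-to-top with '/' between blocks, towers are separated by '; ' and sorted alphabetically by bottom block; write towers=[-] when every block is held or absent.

before: towers=[B/F/H/G/D; C; E] holding=A
pre[stack(A, C)]: holding(A) yes, clear(C) yes, A≠C yes
all met → apply stack(A, C)
after:  towers=[B/F/H/G/D; C/A; E] holding=-

towers=[B/F/H/G/D; C/A; E] holding=-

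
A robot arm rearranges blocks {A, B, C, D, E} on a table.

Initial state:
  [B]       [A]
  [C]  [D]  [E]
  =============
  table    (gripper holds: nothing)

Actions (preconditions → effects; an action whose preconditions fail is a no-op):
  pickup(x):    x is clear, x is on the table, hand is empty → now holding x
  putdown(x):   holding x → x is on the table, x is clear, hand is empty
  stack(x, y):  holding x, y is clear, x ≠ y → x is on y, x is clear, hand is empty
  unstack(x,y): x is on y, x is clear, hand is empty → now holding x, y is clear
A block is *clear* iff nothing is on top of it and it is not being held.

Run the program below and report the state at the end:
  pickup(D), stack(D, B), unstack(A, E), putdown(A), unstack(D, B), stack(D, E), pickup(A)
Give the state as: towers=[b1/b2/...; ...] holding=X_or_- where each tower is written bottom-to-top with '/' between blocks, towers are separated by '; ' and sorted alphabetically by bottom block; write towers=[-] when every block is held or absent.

step 1 (pickup(D)): towers=[C/B; E/A] holding=D
step 2 (stack(D, B)): towers=[C/B/D; E/A] holding=-
step 3 (unstack(A, E)): towers=[C/B/D; E] holding=A
step 4 (putdown(A)): towers=[A; C/B/D; E] holding=-
step 5 (unstack(D, B)): towers=[A; C/B; E] holding=D
step 6 (stack(D, E)): towers=[A; C/B; E/D] holding=-
step 7 (pickup(A)): towers=[C/B; E/D] holding=A

towers=[C/B; E/D] holding=A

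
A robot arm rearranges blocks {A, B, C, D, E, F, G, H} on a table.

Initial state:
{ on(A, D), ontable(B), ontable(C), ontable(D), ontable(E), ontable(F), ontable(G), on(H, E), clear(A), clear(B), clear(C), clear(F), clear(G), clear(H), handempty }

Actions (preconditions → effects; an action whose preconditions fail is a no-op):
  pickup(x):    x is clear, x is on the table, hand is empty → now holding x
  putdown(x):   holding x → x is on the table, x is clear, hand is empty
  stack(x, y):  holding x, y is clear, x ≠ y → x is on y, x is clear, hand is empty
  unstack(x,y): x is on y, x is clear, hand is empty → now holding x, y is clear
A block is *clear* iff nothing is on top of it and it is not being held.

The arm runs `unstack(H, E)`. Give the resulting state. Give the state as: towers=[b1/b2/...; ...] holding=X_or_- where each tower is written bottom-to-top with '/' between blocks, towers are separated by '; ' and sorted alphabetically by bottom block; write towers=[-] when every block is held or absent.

towers=[B; C; D/A; E; F; G] holding=H

before: towers=[B; C; D/A; E/H; F; G] holding=-
pre[unstack(H, E)]: on(H,E) yes, clear(H) yes, handempty yes
all met → apply unstack(H, E)
after:  towers=[B; C; D/A; E; F; G] holding=H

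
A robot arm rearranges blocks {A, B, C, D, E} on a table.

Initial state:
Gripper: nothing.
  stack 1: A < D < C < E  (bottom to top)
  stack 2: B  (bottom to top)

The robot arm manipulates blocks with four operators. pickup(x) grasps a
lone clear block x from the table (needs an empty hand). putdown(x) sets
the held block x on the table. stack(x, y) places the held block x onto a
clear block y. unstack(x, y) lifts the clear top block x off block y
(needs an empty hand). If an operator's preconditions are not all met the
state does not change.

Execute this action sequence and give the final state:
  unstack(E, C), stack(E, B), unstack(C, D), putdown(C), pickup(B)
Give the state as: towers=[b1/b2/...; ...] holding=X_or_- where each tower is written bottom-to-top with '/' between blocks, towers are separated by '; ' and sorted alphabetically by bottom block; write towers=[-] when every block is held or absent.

towers=[A/D; B/E; C] holding=-

step 1 (unstack(E, C)): towers=[A/D/C; B] holding=E
step 2 (stack(E, B)): towers=[A/D/C; B/E] holding=-
step 3 (unstack(C, D)): towers=[A/D; B/E] holding=C
step 4 (putdown(C)): towers=[A/D; B/E; C] holding=-
step 5 (pickup(B)) [no-op]: towers=[A/D; B/E; C] holding=-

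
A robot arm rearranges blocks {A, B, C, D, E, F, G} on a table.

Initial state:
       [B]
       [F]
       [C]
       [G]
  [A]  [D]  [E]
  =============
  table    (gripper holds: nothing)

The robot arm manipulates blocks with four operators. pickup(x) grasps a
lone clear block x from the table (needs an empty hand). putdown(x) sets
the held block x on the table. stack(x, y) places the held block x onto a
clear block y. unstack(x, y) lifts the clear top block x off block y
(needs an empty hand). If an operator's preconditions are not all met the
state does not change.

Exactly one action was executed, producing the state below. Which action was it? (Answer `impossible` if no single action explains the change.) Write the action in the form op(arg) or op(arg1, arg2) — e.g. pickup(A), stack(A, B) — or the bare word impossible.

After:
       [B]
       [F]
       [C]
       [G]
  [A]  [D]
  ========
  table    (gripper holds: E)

target: towers=[A; D/G/C/F/B] holding=E
     unstack(B, F) → towers=[A; D/G/C/F; E] holding=B
         pickup(A) → towers=[D/G/C/F/B; E] holding=A
         pickup(E) → towers=[A; D/G/C/F/B] holding=E  ← match

pickup(E)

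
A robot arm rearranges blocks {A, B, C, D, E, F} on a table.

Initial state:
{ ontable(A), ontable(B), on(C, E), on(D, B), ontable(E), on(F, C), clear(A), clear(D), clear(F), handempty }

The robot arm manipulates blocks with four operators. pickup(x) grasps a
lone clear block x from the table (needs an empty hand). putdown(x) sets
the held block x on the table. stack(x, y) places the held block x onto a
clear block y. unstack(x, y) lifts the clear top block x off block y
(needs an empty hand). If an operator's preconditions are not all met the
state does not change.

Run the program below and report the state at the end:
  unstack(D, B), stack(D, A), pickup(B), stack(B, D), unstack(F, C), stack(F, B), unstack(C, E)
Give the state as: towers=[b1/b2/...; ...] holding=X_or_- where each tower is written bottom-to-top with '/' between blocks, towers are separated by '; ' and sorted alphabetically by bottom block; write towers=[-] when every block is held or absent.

step 1 (unstack(D, B)): towers=[A; B; E/C/F] holding=D
step 2 (stack(D, A)): towers=[A/D; B; E/C/F] holding=-
step 3 (pickup(B)): towers=[A/D; E/C/F] holding=B
step 4 (stack(B, D)): towers=[A/D/B; E/C/F] holding=-
step 5 (unstack(F, C)): towers=[A/D/B; E/C] holding=F
step 6 (stack(F, B)): towers=[A/D/B/F; E/C] holding=-
step 7 (unstack(C, E)): towers=[A/D/B/F; E] holding=C

towers=[A/D/B/F; E] holding=C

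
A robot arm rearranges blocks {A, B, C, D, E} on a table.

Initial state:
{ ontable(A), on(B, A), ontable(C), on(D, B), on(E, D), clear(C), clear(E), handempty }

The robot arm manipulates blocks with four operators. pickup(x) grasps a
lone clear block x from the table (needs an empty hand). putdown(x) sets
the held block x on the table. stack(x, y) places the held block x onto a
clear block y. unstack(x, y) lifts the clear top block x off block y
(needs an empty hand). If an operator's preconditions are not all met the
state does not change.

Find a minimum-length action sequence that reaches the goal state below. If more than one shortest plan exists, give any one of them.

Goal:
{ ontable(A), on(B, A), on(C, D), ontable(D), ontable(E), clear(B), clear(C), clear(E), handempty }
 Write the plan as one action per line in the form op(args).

unstack(E, D)
putdown(E)
unstack(D, B)
putdown(D)
pickup(C)
stack(C, D)

step 1 (unstack(E, D)): towers=[A/B/D; C] holding=E
step 2 (putdown(E)): towers=[A/B/D; C; E] holding=-
step 3 (unstack(D, B)): towers=[A/B; C; E] holding=D
step 4 (putdown(D)): towers=[A/B; C; D; E] holding=-
step 5 (pickup(C)): towers=[A/B; D; E] holding=C
step 6 (stack(C, D)): towers=[A/B; D/C; E] holding=-
goal check: towers=[A/B; D/C; E] holding=- — reached (length 6, optimal by BFS)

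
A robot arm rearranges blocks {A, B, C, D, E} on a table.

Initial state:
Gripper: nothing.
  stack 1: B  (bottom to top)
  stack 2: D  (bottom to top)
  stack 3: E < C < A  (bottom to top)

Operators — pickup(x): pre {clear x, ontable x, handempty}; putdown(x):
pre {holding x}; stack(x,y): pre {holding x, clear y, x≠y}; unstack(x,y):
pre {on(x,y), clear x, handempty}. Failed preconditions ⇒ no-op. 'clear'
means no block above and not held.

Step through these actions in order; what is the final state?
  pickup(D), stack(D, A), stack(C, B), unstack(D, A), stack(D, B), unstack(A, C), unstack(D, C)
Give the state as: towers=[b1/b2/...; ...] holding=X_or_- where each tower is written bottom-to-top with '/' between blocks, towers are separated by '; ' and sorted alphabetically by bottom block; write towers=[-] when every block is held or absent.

step 1 (pickup(D)): towers=[B; E/C/A] holding=D
step 2 (stack(D, A)): towers=[B; E/C/A/D] holding=-
step 3 (stack(C, B)) [no-op]: towers=[B; E/C/A/D] holding=-
step 4 (unstack(D, A)): towers=[B; E/C/A] holding=D
step 5 (stack(D, B)): towers=[B/D; E/C/A] holding=-
step 6 (unstack(A, C)): towers=[B/D; E/C] holding=A
step 7 (unstack(D, C)) [no-op]: towers=[B/D; E/C] holding=A

towers=[B/D; E/C] holding=A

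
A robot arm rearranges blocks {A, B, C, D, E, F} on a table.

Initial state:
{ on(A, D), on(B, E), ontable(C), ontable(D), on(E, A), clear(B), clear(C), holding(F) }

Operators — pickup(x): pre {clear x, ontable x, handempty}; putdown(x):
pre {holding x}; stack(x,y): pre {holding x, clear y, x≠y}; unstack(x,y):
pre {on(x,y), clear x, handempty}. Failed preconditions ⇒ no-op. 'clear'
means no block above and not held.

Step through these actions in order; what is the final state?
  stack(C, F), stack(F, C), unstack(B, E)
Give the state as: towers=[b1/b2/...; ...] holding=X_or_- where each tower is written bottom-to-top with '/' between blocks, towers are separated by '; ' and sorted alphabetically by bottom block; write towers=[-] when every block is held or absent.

towers=[C/F; D/A/E] holding=B

step 1 (stack(C, F)) [no-op]: towers=[C; D/A/E/B] holding=F
step 2 (stack(F, C)): towers=[C/F; D/A/E/B] holding=-
step 3 (unstack(B, E)): towers=[C/F; D/A/E] holding=B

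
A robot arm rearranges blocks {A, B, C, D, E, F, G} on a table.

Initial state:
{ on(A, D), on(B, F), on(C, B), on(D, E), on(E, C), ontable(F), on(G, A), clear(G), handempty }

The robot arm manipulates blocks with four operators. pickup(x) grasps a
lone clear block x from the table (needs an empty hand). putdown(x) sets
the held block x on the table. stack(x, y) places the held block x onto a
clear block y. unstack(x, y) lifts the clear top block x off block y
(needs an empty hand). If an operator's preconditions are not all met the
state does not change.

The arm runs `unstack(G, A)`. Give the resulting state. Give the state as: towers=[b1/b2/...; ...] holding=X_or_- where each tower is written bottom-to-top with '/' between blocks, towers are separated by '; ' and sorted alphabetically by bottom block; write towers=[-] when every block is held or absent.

before: towers=[F/B/C/E/D/A/G] holding=-
pre[unstack(G, A)]: on(G,A) ok, clear(G) ok, handempty ok
all met → apply unstack(G, A)
after:  towers=[F/B/C/E/D/A] holding=G

towers=[F/B/C/E/D/A] holding=G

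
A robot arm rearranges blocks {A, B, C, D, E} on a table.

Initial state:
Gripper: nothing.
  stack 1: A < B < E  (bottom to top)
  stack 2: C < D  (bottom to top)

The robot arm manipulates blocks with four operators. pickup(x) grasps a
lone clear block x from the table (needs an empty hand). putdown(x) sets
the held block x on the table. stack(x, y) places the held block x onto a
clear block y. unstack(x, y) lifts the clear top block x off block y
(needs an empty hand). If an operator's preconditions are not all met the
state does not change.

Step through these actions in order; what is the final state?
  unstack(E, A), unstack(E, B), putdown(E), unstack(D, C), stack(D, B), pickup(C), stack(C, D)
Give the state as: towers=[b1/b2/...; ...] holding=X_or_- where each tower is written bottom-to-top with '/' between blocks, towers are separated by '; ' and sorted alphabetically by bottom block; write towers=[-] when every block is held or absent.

step 1 (unstack(E, A)) [no-op]: towers=[A/B/E; C/D] holding=-
step 2 (unstack(E, B)): towers=[A/B; C/D] holding=E
step 3 (putdown(E)): towers=[A/B; C/D; E] holding=-
step 4 (unstack(D, C)): towers=[A/B; C; E] holding=D
step 5 (stack(D, B)): towers=[A/B/D; C; E] holding=-
step 6 (pickup(C)): towers=[A/B/D; E] holding=C
step 7 (stack(C, D)): towers=[A/B/D/C; E] holding=-

towers=[A/B/D/C; E] holding=-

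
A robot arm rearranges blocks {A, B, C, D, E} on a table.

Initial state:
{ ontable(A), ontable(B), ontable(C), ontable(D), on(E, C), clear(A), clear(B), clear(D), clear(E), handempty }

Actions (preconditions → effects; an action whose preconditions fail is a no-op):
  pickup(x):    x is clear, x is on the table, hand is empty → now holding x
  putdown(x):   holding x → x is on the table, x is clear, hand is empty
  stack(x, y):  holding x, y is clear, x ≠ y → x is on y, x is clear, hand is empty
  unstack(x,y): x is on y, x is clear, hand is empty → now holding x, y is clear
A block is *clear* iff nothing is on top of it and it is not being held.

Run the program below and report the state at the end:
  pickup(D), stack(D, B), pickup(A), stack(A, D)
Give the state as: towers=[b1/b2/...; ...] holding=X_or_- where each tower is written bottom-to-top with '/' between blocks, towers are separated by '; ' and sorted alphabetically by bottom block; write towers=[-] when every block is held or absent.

step 1 (pickup(D)): towers=[A; B; C/E] holding=D
step 2 (stack(D, B)): towers=[A; B/D; C/E] holding=-
step 3 (pickup(A)): towers=[B/D; C/E] holding=A
step 4 (stack(A, D)): towers=[B/D/A; C/E] holding=-

towers=[B/D/A; C/E] holding=-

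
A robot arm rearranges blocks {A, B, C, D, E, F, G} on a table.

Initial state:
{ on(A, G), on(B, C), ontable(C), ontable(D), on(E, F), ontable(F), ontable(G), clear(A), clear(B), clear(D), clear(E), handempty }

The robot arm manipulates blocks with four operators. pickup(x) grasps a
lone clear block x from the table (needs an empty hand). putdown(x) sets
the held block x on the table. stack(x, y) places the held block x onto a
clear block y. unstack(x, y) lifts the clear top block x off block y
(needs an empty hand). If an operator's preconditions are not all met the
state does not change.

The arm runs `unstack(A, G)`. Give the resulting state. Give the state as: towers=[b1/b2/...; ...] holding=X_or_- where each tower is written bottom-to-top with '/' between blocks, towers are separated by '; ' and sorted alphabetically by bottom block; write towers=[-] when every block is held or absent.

before: towers=[C/B; D; F/E; G/A] holding=-
pre[unstack(A, G)]: on(A,G) ✓, clear(A) ✓, handempty ✓
all met → apply unstack(A, G)
after:  towers=[C/B; D; F/E; G] holding=A

towers=[C/B; D; F/E; G] holding=A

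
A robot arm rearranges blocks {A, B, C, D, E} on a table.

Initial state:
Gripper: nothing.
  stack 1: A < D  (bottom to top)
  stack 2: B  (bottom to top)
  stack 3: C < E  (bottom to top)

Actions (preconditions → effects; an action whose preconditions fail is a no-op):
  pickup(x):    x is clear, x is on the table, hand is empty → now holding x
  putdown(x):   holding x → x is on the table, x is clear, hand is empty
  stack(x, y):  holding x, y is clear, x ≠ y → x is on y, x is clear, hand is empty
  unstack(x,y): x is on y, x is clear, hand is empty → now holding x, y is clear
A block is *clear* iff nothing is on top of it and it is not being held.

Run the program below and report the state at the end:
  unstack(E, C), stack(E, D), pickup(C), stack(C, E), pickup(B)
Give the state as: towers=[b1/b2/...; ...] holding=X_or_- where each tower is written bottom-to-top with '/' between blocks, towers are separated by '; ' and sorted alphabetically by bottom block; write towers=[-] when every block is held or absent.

step 1 (unstack(E, C)): towers=[A/D; B; C] holding=E
step 2 (stack(E, D)): towers=[A/D/E; B; C] holding=-
step 3 (pickup(C)): towers=[A/D/E; B] holding=C
step 4 (stack(C, E)): towers=[A/D/E/C; B] holding=-
step 5 (pickup(B)): towers=[A/D/E/C] holding=B

towers=[A/D/E/C] holding=B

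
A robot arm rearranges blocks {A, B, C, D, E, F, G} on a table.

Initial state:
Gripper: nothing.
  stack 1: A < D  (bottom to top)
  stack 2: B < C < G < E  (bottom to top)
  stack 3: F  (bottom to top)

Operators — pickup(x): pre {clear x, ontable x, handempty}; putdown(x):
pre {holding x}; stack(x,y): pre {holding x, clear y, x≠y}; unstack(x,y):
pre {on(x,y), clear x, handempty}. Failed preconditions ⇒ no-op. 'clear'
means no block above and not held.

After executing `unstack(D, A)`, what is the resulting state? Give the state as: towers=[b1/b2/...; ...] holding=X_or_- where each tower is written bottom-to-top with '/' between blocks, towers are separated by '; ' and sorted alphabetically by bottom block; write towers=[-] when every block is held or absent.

towers=[A; B/C/G/E; F] holding=D

before: towers=[A/D; B/C/G/E; F] holding=-
pre[unstack(D, A)]: on(D,A) ok, clear(D) ok, handempty ok
all met → apply unstack(D, A)
after:  towers=[A; B/C/G/E; F] holding=D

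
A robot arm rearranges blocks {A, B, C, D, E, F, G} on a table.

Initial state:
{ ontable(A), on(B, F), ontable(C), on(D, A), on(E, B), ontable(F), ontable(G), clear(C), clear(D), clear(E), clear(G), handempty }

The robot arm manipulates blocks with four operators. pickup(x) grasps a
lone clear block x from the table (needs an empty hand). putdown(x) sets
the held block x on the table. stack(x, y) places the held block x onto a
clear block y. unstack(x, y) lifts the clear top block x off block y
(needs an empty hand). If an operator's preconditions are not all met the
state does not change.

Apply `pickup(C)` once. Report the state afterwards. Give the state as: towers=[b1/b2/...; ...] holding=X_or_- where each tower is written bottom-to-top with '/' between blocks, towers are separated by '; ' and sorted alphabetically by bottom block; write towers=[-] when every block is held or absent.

towers=[A/D; F/B/E; G] holding=C

before: towers=[A/D; C; F/B/E; G] holding=-
pre[pickup(C)]: clear(C) yes, ontable(C) yes, handempty yes
all met → apply pickup(C)
after:  towers=[A/D; F/B/E; G] holding=C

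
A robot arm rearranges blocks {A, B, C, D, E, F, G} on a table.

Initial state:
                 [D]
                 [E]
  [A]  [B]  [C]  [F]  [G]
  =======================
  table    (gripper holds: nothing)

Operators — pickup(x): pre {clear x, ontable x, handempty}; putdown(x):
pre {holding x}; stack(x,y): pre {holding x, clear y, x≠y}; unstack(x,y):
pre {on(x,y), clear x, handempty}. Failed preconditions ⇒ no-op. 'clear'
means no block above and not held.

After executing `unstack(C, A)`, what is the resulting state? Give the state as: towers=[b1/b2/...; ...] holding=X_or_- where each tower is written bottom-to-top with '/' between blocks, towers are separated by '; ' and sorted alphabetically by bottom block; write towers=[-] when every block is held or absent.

before: towers=[A; B; C; F/E/D; G] holding=-
pre[unstack(C, A)]: on(C,A) ✗, clear(C) ✓, handempty ✓
on(C,A) unmet → unstack(C, A) is a no-op
after:  towers=[A; B; C; F/E/D; G] holding=-

towers=[A; B; C; F/E/D; G] holding=-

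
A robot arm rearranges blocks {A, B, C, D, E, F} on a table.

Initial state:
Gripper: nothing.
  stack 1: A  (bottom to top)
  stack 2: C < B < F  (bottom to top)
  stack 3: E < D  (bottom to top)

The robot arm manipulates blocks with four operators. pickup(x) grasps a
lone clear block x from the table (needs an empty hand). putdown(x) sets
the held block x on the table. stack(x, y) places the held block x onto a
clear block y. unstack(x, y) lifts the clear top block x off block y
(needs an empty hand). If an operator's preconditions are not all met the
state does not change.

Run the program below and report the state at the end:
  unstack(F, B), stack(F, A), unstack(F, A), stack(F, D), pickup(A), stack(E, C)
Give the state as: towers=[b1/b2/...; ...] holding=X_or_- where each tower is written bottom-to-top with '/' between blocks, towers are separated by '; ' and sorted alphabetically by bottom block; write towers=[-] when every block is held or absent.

towers=[C/B; E/D/F] holding=A

step 1 (unstack(F, B)): towers=[A; C/B; E/D] holding=F
step 2 (stack(F, A)): towers=[A/F; C/B; E/D] holding=-
step 3 (unstack(F, A)): towers=[A; C/B; E/D] holding=F
step 4 (stack(F, D)): towers=[A; C/B; E/D/F] holding=-
step 5 (pickup(A)): towers=[C/B; E/D/F] holding=A
step 6 (stack(E, C)) [no-op]: towers=[C/B; E/D/F] holding=A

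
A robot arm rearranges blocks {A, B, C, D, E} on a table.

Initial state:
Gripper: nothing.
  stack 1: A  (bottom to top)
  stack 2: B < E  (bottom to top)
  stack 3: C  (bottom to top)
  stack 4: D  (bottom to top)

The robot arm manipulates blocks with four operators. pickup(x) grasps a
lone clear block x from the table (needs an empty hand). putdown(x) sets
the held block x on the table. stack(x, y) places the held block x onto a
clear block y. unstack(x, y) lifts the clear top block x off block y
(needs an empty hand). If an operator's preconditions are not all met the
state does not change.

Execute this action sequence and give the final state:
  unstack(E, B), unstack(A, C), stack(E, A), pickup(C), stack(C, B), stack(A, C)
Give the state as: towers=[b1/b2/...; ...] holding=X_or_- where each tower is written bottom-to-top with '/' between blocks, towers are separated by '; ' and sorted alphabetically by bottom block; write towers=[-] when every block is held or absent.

towers=[A/E; B/C; D] holding=-

step 1 (unstack(E, B)): towers=[A; B; C; D] holding=E
step 2 (unstack(A, C)) [no-op]: towers=[A; B; C; D] holding=E
step 3 (stack(E, A)): towers=[A/E; B; C; D] holding=-
step 4 (pickup(C)): towers=[A/E; B; D] holding=C
step 5 (stack(C, B)): towers=[A/E; B/C; D] holding=-
step 6 (stack(A, C)) [no-op]: towers=[A/E; B/C; D] holding=-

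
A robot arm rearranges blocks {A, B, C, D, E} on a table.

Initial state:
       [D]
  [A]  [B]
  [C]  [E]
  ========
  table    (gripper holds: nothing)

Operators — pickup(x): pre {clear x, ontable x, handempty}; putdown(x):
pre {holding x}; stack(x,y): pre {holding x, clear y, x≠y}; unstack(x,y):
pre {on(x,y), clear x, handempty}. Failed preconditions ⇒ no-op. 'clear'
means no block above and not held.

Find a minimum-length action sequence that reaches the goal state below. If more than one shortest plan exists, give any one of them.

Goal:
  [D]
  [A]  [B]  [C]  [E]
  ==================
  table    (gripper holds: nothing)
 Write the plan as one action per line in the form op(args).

step 1 (unstack(A, C)): towers=[C; E/B/D] holding=A
step 2 (putdown(A)): towers=[A; C; E/B/D] holding=-
step 3 (unstack(D, B)): towers=[A; C; E/B] holding=D
step 4 (stack(D, A)): towers=[A/D; C; E/B] holding=-
step 5 (unstack(B, E)): towers=[A/D; C; E] holding=B
step 6 (putdown(B)): towers=[A/D; B; C; E] holding=-
goal check: towers=[A/D; B; C; E] holding=- — reached (length 6, optimal by BFS)

unstack(A, C)
putdown(A)
unstack(D, B)
stack(D, A)
unstack(B, E)
putdown(B)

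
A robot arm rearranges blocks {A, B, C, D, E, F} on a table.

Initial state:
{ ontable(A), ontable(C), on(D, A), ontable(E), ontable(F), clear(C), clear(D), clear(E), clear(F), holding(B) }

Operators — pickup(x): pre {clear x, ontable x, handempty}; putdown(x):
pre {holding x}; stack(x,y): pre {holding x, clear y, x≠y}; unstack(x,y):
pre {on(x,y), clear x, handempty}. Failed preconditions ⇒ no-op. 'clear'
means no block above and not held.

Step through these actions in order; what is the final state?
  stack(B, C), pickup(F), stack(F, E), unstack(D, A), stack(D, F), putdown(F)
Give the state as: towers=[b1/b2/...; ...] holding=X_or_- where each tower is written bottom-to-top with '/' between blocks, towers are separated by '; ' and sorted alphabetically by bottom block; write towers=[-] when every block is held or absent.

towers=[A; C/B; E/F/D] holding=-

step 1 (stack(B, C)): towers=[A/D; C/B; E; F] holding=-
step 2 (pickup(F)): towers=[A/D; C/B; E] holding=F
step 3 (stack(F, E)): towers=[A/D; C/B; E/F] holding=-
step 4 (unstack(D, A)): towers=[A; C/B; E/F] holding=D
step 5 (stack(D, F)): towers=[A; C/B; E/F/D] holding=-
step 6 (putdown(F)) [no-op]: towers=[A; C/B; E/F/D] holding=-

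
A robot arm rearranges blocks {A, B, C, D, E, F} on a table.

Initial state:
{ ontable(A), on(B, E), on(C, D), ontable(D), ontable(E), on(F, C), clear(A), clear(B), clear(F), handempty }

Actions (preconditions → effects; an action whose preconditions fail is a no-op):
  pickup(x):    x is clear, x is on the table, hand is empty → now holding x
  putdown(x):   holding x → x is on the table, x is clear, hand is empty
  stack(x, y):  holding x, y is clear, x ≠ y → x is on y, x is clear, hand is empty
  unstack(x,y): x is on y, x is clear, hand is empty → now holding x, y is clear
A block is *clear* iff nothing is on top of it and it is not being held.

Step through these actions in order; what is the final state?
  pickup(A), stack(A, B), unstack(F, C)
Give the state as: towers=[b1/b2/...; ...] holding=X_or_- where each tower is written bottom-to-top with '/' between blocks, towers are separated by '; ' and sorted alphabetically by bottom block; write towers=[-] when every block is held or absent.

towers=[D/C; E/B/A] holding=F

step 1 (pickup(A)): towers=[D/C/F; E/B] holding=A
step 2 (stack(A, B)): towers=[D/C/F; E/B/A] holding=-
step 3 (unstack(F, C)): towers=[D/C; E/B/A] holding=F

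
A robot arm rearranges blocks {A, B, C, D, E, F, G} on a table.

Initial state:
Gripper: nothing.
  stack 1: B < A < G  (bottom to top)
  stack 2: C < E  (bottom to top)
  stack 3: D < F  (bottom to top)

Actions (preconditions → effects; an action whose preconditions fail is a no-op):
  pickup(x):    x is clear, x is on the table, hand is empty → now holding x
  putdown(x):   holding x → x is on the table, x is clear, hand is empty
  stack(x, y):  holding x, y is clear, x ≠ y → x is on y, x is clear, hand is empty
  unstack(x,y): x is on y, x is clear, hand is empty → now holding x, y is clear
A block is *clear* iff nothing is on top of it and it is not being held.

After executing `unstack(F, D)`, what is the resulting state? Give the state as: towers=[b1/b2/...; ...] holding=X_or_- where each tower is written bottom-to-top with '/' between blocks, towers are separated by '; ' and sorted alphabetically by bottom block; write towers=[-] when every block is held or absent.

towers=[B/A/G; C/E; D] holding=F

before: towers=[B/A/G; C/E; D/F] holding=-
pre[unstack(F, D)]: on(F,D) yes, clear(F) yes, handempty yes
all met → apply unstack(F, D)
after:  towers=[B/A/G; C/E; D] holding=F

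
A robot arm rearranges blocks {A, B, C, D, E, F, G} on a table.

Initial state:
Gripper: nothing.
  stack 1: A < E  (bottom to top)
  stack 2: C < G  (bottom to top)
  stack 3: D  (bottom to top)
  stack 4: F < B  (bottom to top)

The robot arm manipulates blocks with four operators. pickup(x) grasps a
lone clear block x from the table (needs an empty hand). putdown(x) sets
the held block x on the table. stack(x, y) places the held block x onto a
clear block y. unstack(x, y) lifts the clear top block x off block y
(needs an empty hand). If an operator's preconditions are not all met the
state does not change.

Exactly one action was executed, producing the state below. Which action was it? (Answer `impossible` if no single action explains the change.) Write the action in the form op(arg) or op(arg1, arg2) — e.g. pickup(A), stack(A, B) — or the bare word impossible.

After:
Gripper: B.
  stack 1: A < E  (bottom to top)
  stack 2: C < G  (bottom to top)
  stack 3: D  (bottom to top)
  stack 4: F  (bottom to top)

target: towers=[A/E; C/G; D; F] holding=B
     unstack(B, F) → towers=[A/E; C/G; D; F] holding=B  ← match
     unstack(G, C) → towers=[A/E; C; D; F/B] holding=G
         pickup(D) → towers=[A/E; C/G; F/B] holding=D
     unstack(E, A) → towers=[A; C/G; D; F/B] holding=E

unstack(B, F)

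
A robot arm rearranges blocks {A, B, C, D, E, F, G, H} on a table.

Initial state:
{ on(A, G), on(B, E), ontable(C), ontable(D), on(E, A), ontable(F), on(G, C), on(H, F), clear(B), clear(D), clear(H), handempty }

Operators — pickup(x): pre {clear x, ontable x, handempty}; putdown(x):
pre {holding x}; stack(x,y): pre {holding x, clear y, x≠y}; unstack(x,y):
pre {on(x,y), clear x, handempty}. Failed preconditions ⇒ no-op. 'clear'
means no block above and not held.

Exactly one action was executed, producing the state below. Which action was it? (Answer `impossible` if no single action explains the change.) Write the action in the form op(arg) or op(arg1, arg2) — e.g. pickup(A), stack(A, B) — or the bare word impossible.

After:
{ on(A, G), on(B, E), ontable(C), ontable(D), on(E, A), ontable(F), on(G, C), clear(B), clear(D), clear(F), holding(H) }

target: towers=[C/G/A/E/B; D; F] holding=H
     unstack(H, F) → towers=[C/G/A/E/B; D; F] holding=H  ← match
     unstack(B, E) → towers=[C/G/A/E; D; F/H] holding=B
         pickup(D) → towers=[C/G/A/E/B; F/H] holding=D

unstack(H, F)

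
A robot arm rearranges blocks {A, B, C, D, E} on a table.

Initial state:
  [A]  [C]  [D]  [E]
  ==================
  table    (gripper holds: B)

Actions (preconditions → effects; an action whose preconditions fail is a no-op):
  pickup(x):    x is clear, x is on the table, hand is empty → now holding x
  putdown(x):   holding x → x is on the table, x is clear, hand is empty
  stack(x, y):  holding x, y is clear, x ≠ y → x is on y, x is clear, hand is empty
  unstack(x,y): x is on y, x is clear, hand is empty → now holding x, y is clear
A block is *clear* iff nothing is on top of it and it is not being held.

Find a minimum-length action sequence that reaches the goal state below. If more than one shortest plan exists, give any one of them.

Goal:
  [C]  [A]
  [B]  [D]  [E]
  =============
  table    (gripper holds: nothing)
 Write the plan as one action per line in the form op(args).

step 1 (putdown(B)): towers=[A; B; C; D; E] holding=-
step 2 (pickup(A)): towers=[B; C; D; E] holding=A
step 3 (stack(A, D)): towers=[B; C; D/A; E] holding=-
step 4 (pickup(C)): towers=[B; D/A; E] holding=C
step 5 (stack(C, B)): towers=[B/C; D/A; E] holding=-
goal check: towers=[B/C; D/A; E] holding=- — reached (length 5, optimal by BFS)

putdown(B)
pickup(A)
stack(A, D)
pickup(C)
stack(C, B)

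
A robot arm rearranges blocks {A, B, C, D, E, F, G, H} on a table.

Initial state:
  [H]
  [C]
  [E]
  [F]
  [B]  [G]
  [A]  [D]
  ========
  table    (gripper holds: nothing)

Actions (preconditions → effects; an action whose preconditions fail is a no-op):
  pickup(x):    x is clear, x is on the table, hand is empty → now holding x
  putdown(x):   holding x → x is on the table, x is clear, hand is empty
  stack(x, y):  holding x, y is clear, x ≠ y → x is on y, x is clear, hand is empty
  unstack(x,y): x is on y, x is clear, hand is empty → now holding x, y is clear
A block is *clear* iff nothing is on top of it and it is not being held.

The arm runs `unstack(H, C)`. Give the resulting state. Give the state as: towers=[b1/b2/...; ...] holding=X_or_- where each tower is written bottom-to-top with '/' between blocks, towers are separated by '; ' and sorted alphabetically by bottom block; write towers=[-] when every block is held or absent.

before: towers=[A/B/F/E/C/H; D/G] holding=-
pre[unstack(H, C)]: on(H,C) yes, clear(H) yes, handempty yes
all met → apply unstack(H, C)
after:  towers=[A/B/F/E/C; D/G] holding=H

towers=[A/B/F/E/C; D/G] holding=H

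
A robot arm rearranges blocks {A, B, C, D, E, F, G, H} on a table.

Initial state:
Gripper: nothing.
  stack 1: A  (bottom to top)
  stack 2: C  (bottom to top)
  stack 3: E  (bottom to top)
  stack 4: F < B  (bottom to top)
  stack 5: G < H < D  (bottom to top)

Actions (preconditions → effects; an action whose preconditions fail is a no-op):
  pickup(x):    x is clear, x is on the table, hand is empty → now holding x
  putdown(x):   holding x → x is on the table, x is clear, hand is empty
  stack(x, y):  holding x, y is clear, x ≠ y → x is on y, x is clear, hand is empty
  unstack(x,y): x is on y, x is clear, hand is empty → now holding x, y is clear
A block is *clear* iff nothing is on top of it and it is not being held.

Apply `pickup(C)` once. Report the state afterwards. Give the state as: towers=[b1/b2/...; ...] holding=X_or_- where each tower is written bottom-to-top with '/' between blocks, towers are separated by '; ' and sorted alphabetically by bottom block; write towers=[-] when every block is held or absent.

towers=[A; E; F/B; G/H/D] holding=C

before: towers=[A; C; E; F/B; G/H/D] holding=-
pre[pickup(C)]: clear(C) ok, ontable(C) ok, handempty ok
all met → apply pickup(C)
after:  towers=[A; E; F/B; G/H/D] holding=C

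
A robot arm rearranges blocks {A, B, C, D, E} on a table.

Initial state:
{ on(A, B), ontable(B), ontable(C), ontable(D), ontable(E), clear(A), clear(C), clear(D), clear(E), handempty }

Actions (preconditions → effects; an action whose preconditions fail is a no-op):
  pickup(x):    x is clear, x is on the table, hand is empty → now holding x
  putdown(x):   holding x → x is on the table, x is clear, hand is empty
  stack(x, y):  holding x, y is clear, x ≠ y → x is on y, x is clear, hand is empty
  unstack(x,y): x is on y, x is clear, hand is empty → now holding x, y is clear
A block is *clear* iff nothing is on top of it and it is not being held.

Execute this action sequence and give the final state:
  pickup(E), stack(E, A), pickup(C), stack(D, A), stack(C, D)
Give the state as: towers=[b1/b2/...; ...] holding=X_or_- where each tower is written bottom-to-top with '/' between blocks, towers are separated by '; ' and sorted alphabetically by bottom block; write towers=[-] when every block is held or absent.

towers=[B/A/E; D/C] holding=-

step 1 (pickup(E)): towers=[B/A; C; D] holding=E
step 2 (stack(E, A)): towers=[B/A/E; C; D] holding=-
step 3 (pickup(C)): towers=[B/A/E; D] holding=C
step 4 (stack(D, A)) [no-op]: towers=[B/A/E; D] holding=C
step 5 (stack(C, D)): towers=[B/A/E; D/C] holding=-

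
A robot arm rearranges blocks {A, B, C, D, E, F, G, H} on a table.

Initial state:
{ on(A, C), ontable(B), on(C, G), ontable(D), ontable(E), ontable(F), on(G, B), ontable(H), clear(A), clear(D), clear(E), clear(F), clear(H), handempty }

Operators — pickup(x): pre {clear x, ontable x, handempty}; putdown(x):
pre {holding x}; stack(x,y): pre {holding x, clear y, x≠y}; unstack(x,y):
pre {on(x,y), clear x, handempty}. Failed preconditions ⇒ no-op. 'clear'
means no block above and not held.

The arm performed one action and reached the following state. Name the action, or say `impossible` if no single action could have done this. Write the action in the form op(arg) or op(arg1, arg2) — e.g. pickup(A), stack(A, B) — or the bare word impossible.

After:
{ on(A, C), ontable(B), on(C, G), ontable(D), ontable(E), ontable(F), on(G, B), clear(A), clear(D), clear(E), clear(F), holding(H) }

pickup(H)

target: towers=[B/G/C/A; D; E; F] holding=H
     unstack(A, C) → towers=[B/G/C; D; E; F; H] holding=A
         pickup(E) → towers=[B/G/C/A; D; F; H] holding=E
         pickup(H) → towers=[B/G/C/A; D; E; F] holding=H  ← match
         pickup(F) → towers=[B/G/C/A; D; E; H] holding=F
         pickup(D) → towers=[B/G/C/A; E; F; H] holding=D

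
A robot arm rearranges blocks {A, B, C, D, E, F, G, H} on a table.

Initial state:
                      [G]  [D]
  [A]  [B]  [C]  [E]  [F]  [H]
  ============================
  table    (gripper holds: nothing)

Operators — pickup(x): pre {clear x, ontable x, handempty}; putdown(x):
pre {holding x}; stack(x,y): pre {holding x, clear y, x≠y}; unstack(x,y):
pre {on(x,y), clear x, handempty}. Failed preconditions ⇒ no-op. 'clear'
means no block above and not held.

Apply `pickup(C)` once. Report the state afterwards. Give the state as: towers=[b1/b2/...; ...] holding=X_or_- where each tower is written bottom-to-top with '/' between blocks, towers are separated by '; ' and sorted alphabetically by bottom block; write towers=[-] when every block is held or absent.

before: towers=[A; B; C; E; F/G; H/D] holding=-
pre[pickup(C)]: clear(C) ✓, ontable(C) ✓, handempty ✓
all met → apply pickup(C)
after:  towers=[A; B; E; F/G; H/D] holding=C

towers=[A; B; E; F/G; H/D] holding=C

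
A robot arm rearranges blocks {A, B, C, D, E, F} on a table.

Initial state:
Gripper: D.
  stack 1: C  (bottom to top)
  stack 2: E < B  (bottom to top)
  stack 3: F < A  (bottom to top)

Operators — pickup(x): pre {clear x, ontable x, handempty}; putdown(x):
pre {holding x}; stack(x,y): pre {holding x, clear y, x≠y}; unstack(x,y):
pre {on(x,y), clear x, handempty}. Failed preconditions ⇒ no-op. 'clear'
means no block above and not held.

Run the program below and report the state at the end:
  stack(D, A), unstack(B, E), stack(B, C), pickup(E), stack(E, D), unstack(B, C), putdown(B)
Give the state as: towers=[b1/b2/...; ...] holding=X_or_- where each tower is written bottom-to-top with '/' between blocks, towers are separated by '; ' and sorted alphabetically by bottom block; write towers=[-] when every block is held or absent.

step 1 (stack(D, A)): towers=[C; E/B; F/A/D] holding=-
step 2 (unstack(B, E)): towers=[C; E; F/A/D] holding=B
step 3 (stack(B, C)): towers=[C/B; E; F/A/D] holding=-
step 4 (pickup(E)): towers=[C/B; F/A/D] holding=E
step 5 (stack(E, D)): towers=[C/B; F/A/D/E] holding=-
step 6 (unstack(B, C)): towers=[C; F/A/D/E] holding=B
step 7 (putdown(B)): towers=[B; C; F/A/D/E] holding=-

towers=[B; C; F/A/D/E] holding=-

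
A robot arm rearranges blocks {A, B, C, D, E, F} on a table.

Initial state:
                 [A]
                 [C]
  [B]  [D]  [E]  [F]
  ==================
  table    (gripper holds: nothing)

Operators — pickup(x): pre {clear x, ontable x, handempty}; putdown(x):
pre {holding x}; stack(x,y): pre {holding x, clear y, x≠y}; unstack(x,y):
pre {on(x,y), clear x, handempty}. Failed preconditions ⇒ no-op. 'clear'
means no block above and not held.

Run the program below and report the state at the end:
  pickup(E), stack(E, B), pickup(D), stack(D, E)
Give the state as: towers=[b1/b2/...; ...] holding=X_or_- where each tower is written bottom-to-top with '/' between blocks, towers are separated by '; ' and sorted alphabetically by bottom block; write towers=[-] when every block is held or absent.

step 1 (pickup(E)): towers=[B; D; F/C/A] holding=E
step 2 (stack(E, B)): towers=[B/E; D; F/C/A] holding=-
step 3 (pickup(D)): towers=[B/E; F/C/A] holding=D
step 4 (stack(D, E)): towers=[B/E/D; F/C/A] holding=-

towers=[B/E/D; F/C/A] holding=-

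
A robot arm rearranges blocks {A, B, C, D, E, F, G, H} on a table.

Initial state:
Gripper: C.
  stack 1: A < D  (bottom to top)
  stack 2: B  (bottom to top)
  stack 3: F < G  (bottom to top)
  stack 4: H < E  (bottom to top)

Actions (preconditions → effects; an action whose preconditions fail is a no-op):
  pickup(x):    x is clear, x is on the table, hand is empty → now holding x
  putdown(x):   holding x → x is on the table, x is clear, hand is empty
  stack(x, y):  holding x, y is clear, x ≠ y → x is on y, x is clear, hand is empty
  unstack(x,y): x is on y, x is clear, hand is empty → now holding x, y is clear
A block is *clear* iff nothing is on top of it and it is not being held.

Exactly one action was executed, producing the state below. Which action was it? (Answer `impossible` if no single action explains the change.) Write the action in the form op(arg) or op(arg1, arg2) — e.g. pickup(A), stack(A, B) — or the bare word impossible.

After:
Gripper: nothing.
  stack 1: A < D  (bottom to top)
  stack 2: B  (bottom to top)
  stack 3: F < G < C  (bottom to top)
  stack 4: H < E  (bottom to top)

target: towers=[A/D; B; F/G/C; H/E] holding=-
        putdown(C) → towers=[A/D; B; C; F/G; H/E] holding=-
       stack(C, G) → towers=[A/D; B; F/G/C; H/E] holding=-  ← match
       stack(C, E) → towers=[A/D; B; F/G; H/E/C] holding=-
       stack(C, B) → towers=[A/D; B/C; F/G; H/E] holding=-
       stack(C, D) → towers=[A/D/C; B; F/G; H/E] holding=-

stack(C, G)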